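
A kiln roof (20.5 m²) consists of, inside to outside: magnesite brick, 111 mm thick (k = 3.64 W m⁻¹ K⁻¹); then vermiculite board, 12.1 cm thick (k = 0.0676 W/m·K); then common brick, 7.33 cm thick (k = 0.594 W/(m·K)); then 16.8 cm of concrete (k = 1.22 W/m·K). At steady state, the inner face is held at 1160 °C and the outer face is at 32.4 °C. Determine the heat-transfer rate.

Resistance network (inner→outer):
  R_magnesite brick = L/(kA) = 0.111/(3.64·20.5) = 0.001488 K/W
  R_vermiculite board = L/(kA) = 0.121/(0.0676·20.5) = 0.08731 K/W
  R_common brick = L/(kA) = 0.0733/(0.594·20.5) = 0.006020 K/W
  R_concrete = L/(kA) = 0.168/(1.22·20.5) = 0.006717 K/W
ΣR = 0.001488 + 0.08731 + 0.006020 + 0.006717 = 0.1015 K/W
Q = ΔT/ΣR = (1160 °C − 32.4 °C)/0.1015 = 11100 W

Q = 11100 W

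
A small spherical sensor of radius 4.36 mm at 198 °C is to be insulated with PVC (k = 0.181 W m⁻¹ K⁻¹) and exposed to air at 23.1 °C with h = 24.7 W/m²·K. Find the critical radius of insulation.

r_cr = 1.47 cm

For a sphere, r_cr = 2k_ins/h = 2·0.181/24.7 = 0.0147 m = 1.47 cm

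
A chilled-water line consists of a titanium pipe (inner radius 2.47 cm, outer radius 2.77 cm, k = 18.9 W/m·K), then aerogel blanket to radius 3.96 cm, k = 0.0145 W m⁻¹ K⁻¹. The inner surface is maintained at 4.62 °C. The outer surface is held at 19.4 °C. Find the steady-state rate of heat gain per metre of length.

Q' = 3.77 W/m

Treat each layer as a resistance in series:
  R'_titanium = ln(0.0277/0.0247)/(2πk) = 0.1146/(2π·18.9) = 9.653×10^-4 m·K/W
  R'_aerogel blanket = ln(0.0396/0.0277)/(2πk) = 0.3574/(2π·0.0145) = 3.923 m·K/W
ΣR = 9.653×10^-4 + 3.923 = 3.924 m·K/W
Q' = ΔT/ΣR = (4.62 °C − 19.4 °C)/3.924 = -3.77 W/m
(Negative Q' ⇒ heat flows inward; heat gain = 3.77 W/m.)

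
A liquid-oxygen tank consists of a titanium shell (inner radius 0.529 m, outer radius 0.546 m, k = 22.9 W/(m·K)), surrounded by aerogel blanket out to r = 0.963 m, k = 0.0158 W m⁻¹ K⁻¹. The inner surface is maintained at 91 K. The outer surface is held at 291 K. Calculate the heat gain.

Resistance network (inner→outer):
  R_titanium = (1/0.529 − 1/0.546)/(4πk) = 0.05886/(4π·22.9) = 2.045×10^-4 K/W
  R_aerogel blanket = (1/0.546 − 1/0.963)/(4πk) = 0.7931/(4π·0.0158) = 3.994 K/W
ΣR = 2.045×10^-4 + 3.994 = 3.994 K/W
Q = ΔT/ΣR = (91 K − 291 K)/3.994 = -50.1 W
(Negative Q ⇒ heat flows inward; heat gain = 50.1 W.)

Q = 50.1 W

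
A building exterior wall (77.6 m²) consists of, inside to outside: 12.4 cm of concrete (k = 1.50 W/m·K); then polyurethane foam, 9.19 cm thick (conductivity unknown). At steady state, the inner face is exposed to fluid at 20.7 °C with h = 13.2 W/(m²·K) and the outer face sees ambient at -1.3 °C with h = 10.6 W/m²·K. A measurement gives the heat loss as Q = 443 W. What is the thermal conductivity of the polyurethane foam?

k = 0.0255 W/m·K

ΣR = ΔT/Q = |20.7 − -1.3|/443 = 0.04966 K/W
Known resistances:
  R_conv,in = 1/(hA) = 1/(13.2·77.6) = 9.763×10^-4 K/W
  R_concrete = L/(kA) = 0.124/(1.50·77.6) = 0.001065 K/W
  R_conv,out = 1/(hA) = 1/(10.6·77.6) = 0.001216 K/W
R_polyurethane foam = ΣR − ΣR_known = 0.04966 − 0.003257 = 0.04640 K/W
L/(kA) = 0.04640 ⇒ k = 0.0919/(0.04640·77.6) = 0.0255 W/m·K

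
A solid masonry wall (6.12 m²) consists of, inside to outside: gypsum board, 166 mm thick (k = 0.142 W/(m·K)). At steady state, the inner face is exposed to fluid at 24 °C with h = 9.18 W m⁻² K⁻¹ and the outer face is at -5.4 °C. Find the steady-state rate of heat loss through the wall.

Q = 141 W

Treat each layer as a resistance in series:
  R_conv,in = 1/(hA) = 1/(9.18·6.12) = 0.01780 K/W
  R_gypsum board = L/(kA) = 0.166/(0.142·6.12) = 0.1910 K/W
ΣR = 0.01780 + 0.1910 = 0.2088 K/W
Q = ΔT/ΣR = (24 °C − -5.4 °C)/0.2088 = 141 W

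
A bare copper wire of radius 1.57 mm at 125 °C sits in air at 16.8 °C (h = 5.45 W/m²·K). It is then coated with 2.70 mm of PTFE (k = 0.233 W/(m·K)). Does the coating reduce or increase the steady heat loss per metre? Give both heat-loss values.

Critical radius for a cylinder: r_cr = k/h = 0.0428 m = 4.28 cm.
Outer radius after coating: r₂ = 0.00157 + 0.00270 = 0.00427 m.
Since r₁ < r_cr and r₂ ≤ r_cr, the coating moves toward the maximum at r_cr — heat loss rises.
Bare: R = 1/(2πr₁h) = 18.60 m·K/W; Q = 108.2/18.60 = 5.82 W/m.
Coated: R = R_cond + R_conv = 7.522 m·K/W; Q = 108.2/7.522 = 14.4 W/m.

increases: 5.82 → 14.4 W/m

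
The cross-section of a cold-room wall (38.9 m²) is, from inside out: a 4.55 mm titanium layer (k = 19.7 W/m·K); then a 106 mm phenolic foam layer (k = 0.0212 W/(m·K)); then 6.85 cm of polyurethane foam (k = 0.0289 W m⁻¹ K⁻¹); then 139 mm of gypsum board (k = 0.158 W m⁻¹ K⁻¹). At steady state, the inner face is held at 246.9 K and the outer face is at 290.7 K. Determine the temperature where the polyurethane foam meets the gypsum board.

T = 286.0 K

Series thermal resistances, inner to outer:
  R_titanium = L/(kA) = 0.00455/(19.7·38.9) = 5.937×10^-6 K/W
  R_phenolic foam = L/(kA) = 0.106/(0.0212·38.9) = 0.1285 K/W
  R_polyurethane foam = L/(kA) = 0.0685/(0.0289·38.9) = 0.06093 K/W
  R_gypsum board = L/(kA) = 0.139/(0.158·38.9) = 0.02262 K/W
ΣR = 5.937×10^-6 + 0.1285 + 0.06093 + 0.02262 = 0.2121 K/W
Q = ΔT/ΣR = (246.9 K − 290.7 K)/0.2121 = -206.5 W
From the inner boundary to the polyurethane foam/gypsum board interface, ΣR_partial = 0.1894 K/W.
T_interface = T_in − Q·ΣR_partial = 246.9 K − (-206.5)(0.1894) = 286.0 K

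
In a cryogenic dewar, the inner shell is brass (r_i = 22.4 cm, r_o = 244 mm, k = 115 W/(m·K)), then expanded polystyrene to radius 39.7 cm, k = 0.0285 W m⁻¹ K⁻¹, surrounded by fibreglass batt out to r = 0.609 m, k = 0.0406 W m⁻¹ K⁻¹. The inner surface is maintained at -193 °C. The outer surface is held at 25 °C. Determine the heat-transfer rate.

Q = 35.6 W

Treat each layer as a resistance in series:
  R_brass = (1/0.224 − 1/0.244)/(4πk) = 0.3659/(4π·115) = 2.532×10^-4 K/W
  R_expanded polystyrene = (1/0.244 − 1/0.397)/(4πk) = 1.579/(4π·0.0285) = 4.410 K/W
  R_fibreglass batt = (1/0.397 − 1/0.609)/(4πk) = 0.8769/(4π·0.0406) = 1.719 K/W
ΣR = 2.532×10^-4 + 4.410 + 1.719 = 6.129 K/W
Q = ΔT/ΣR = (-193 °C − 25 °C)/6.129 = -35.6 W
(Negative Q ⇒ heat flows inward; heat gain = 35.6 W.)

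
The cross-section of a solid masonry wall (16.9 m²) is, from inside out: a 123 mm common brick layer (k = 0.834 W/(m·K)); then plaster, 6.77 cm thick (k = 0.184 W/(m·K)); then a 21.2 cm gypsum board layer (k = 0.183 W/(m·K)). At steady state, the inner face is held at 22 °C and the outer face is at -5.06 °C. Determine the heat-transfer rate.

Resistance network (inner→outer):
  R_common brick = L/(kA) = 0.123/(0.834·16.9) = 0.008727 K/W
  R_plaster = L/(kA) = 0.0677/(0.184·16.9) = 0.02177 K/W
  R_gypsum board = L/(kA) = 0.212/(0.183·16.9) = 0.06855 K/W
ΣR = 0.008727 + 0.02177 + 0.06855 = 0.09905 K/W
Q = ΔT/ΣR = (22 °C − -5.06 °C)/0.09905 = 273 W

Q = 273 W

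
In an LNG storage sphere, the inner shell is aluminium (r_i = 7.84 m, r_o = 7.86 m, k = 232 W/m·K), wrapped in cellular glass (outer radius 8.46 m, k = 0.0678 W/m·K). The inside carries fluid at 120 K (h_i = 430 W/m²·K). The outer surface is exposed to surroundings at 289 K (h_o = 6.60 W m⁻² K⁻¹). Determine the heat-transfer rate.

Q = 15.7 kW

Resistance network (inner→outer):
  R_conv,in = 1/(4πr²h) = 1/(4π·7.84²·430) = 3.011×10^-6 K/W
  R_aluminium = (1/7.84 − 1/7.86)/(4πk) = 3.246×10^-4/(4π·232) = 1.113×10^-7 K/W
  R_cellular glass = (1/7.86 − 1/8.46)/(4πk) = 0.009023/(4π·0.0678) = 0.01059 K/W
  R_conv,out = 1/(4πr²h) = 1/(4π·8.46²·6.60) = 1.685×10^-4 K/W
ΣR = 3.011×10^-6 + 1.113×10^-7 + 0.01059 + 1.685×10^-4 = 0.01076 K/W
Q = ΔT/ΣR = (120 K − 289 K)/0.01076 = -15700 W
(Negative Q ⇒ heat flows inward; heat gain = 15700 W.)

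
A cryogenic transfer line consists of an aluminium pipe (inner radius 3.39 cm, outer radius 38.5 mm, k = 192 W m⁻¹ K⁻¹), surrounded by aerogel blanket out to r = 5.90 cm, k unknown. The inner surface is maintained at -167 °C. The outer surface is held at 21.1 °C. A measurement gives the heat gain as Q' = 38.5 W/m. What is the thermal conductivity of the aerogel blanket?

k = 0.0139 W/m·K

ΣR = ΔT/Q' = |-167 − 21.1|/38.5 = 4.886 m·K/W
Known resistances:
  R'_aluminium = ln(0.0385/0.0339)/(2πk) = 0.1272/(2π·192) = 1.055×10^-4 m·K/W
R_aerogel blanket = ΣR − ΣR_known = 4.886 − 1.055×10^-4 = 4.886 m·K/W
ln(r₂/r₁)/(2πk) = 4.886 ⇒ k = 0.4269/(2π·4.886) = 0.0139 W/m·K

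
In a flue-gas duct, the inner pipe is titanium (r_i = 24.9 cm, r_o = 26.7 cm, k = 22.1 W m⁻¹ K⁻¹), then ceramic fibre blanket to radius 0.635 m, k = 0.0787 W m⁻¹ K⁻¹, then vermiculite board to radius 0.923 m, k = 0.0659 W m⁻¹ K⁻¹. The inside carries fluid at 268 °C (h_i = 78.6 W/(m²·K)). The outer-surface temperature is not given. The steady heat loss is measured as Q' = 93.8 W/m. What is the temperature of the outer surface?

T_out = 18.1 °C

Series resistances:
  R'_conv,in = 1/(2πr h) = 1/(2π·0.249·78.6) = 0.008132 m·K/W
  R'_titanium = ln(0.267/0.249)/(2πk) = 0.06980/(2π·22.1) = 5.026×10^-4 m·K/W
  R'_ceramic fibre blanket = ln(0.635/0.267)/(2πk) = 0.8664/(2π·0.0787) = 1.752 m·K/W
  R'_vermiculite board = ln(0.923/0.635)/(2πk) = 0.3740/(2π·0.0659) = 0.9033 m·K/W
ΣR = 2.664 m·K/W
ΔT = Q'·ΣR = 93.8 × 2.664 = 249.9 K
Heat flows outward, so T_out = T_in − ΔT = 268 − 249.9 = 18.1 °C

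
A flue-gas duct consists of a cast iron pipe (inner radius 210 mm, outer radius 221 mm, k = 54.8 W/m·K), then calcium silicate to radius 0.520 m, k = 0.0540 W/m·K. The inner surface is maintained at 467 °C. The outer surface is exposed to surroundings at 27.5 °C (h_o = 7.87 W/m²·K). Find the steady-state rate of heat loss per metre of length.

Q' = 172 W/m

Resistance network (inner→outer):
  R'_cast iron = ln(0.221/0.210)/(2πk) = 0.05106/(2π·54.8) = 1.483×10^-4 m·K/W
  R'_calcium silicate = ln(0.520/0.221)/(2πk) = 0.8557/(2π·0.0540) = 2.522 m·K/W
  R'_conv,out = 1/(2πr h) = 1/(2π·0.520·7.87) = 0.03889 m·K/W
ΣR = 1.483×10^-4 + 2.522 + 0.03889 = 2.561 m·K/W
Q' = ΔT/ΣR = (467 °C − 27.5 °C)/2.561 = 172 W/m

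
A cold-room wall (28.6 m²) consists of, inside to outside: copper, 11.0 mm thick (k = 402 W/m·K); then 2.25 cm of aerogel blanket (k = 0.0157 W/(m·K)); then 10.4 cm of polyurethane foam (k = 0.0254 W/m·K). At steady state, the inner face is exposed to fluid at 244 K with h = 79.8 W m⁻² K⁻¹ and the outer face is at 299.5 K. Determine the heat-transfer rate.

Treat each layer as a resistance in series:
  R_conv,in = 1/(hA) = 1/(79.8·28.6) = 4.382×10^-4 K/W
  R_copper = L/(kA) = 0.0110/(402·28.6) = 9.568×10^-7 K/W
  R_aerogel blanket = L/(kA) = 0.0225/(0.0157·28.6) = 0.05011 K/W
  R_polyurethane foam = L/(kA) = 0.104/(0.0254·28.6) = 0.1432 K/W
ΣR = 4.382×10^-4 + 9.568×10^-7 + 0.05011 + 0.1432 = 0.1937 K/W
Q = ΔT/ΣR = (244 K − 299.5 K)/0.1937 = -287 W
(Negative Q ⇒ heat flows inward; heat gain = 287 W.)

Q = 287 W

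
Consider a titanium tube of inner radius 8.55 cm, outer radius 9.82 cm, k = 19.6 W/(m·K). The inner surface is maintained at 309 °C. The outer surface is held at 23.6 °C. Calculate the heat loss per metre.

Q' = 254 kW/m

Q' = 2πk·ΔT/ln(r₂/r₁) = 2π × 19.6 × 285.4 / ln(0.0982/0.0855) = 2.54×10^5 W/m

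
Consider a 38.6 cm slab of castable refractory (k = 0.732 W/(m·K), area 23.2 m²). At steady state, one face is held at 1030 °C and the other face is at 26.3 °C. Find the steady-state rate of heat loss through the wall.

Q = kA·ΔT/L = 0.732 × 23.2 × |1030 °C − 26.3 °C| / 0.386 = 44200 W

Q = 44.2 kW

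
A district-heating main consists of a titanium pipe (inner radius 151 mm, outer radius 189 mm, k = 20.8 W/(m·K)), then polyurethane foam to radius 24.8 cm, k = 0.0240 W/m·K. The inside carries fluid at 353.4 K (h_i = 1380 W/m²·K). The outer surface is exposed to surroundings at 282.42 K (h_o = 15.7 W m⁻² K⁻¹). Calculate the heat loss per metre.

Q' = 38.5 W/m

Series thermal resistances, inner to outer:
  R'_conv,in = 1/(2πr h) = 1/(2π·0.151·1380) = 7.638×10^-4 m·K/W
  R'_titanium = ln(0.189/0.151)/(2πk) = 0.2245/(2π·20.8) = 0.001718 m·K/W
  R'_polyurethane foam = ln(0.248/0.189)/(2πk) = 0.2717/(2π·0.0240) = 1.802 m·K/W
  R'_conv,out = 1/(2πr h) = 1/(2π·0.248·15.7) = 0.04088 m·K/W
ΣR = 7.638×10^-4 + 0.001718 + 1.802 + 0.04088 = 1.845 m·K/W
Q' = ΔT/ΣR = (353.4 K − 282.42 K)/1.845 = 38.5 W/m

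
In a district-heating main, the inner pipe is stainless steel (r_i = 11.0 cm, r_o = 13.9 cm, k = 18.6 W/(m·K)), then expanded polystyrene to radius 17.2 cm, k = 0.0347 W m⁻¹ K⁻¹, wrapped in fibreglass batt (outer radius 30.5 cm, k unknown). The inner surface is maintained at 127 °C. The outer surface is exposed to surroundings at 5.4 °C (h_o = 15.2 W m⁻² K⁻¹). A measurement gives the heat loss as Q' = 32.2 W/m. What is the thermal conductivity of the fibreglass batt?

k = 0.0330 W/m·K

ΣR = ΔT/Q' = |127 − 5.4|/32.2 = 3.776 m·K/W
Known resistances:
  R'_stainless steel = ln(0.139/0.110)/(2πk) = 0.2340/(2π·18.6) = 0.002002 m·K/W
  R'_expanded polystyrene = ln(0.172/0.139)/(2πk) = 0.2130/(2π·0.0347) = 0.9770 m·K/W
  R'_conv,out = 1/(2πr h) = 1/(2π·0.305·15.2) = 0.03433 m·K/W
R_fibreglass batt = ΣR − ΣR_known = 3.776 − 1.013 = 2.763 m·K/W
ln(r₂/r₁)/(2πk) = 2.763 ⇒ k = 0.5728/(2π·2.763) = 0.0330 W/m·K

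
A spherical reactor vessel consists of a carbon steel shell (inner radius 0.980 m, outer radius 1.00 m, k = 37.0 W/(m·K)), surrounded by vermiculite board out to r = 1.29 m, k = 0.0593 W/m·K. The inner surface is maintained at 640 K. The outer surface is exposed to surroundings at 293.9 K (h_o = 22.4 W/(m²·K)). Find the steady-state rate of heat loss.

Treat each layer as a resistance in series:
  R_carbon steel = (1/0.980 − 1/1.00)/(4πk) = 0.02041/(4π·37.0) = 4.389×10^-5 K/W
  R_vermiculite board = (1/1.00 − 1/1.29)/(4πk) = 0.2248/(4π·0.0593) = 0.3017 K/W
  R_conv,out = 1/(4πr²h) = 1/(4π·1.29²·22.4) = 0.002135 K/W
ΣR = 4.389×10^-5 + 0.3017 + 0.002135 = 0.3039 K/W
Q = ΔT/ΣR = (640 K − 293.9 K)/0.3039 = 1140 W

Q = 1140 W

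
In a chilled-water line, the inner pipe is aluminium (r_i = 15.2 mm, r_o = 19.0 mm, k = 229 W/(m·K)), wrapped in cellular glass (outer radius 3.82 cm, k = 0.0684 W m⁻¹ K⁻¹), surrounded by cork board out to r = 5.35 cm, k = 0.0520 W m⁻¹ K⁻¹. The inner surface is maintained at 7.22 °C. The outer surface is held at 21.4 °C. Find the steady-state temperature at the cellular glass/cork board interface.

Resistance network (inner→outer):
  R'_aluminium = ln(0.0190/0.0152)/(2πk) = 0.2231/(2π·229) = 1.551×10^-4 m·K/W
  R'_cellular glass = ln(0.0382/0.0190)/(2πk) = 0.6984/(2π·0.0684) = 1.625 m·K/W
  R'_cork board = ln(0.0535/0.0382)/(2πk) = 0.3368/(2π·0.0520) = 1.031 m·K/W
ΣR = 1.551×10^-4 + 1.625 + 1.031 = 2.656 m·K/W
Q' = ΔT/ΣR = (7.22 °C − 21.4 °C)/2.656 = -5.339 W/m
From the inner boundary to the cellular glass/cork board interface, ΣR_partial = 1.625 m·K/W.
T_interface = T_in − Q'·ΣR_partial = 7.22 °C − (-5.339)(1.625) = 15.9 °C

T = 15.9 °C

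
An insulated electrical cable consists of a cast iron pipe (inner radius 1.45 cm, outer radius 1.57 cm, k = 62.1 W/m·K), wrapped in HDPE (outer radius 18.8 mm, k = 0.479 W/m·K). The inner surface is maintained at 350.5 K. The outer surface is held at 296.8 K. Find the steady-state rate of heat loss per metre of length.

Resistance network (inner→outer):
  R'_cast iron = ln(0.0157/0.0145)/(2πk) = 0.07951/(2π·62.1) = 2.038×10^-4 m·K/W
  R'_HDPE = ln(0.0188/0.0157)/(2πk) = 0.1802/(2π·0.479) = 0.05987 m·K/W
ΣR = 2.038×10^-4 + 0.05987 = 0.06007 m·K/W
Q' = ΔT/ΣR = (350.5 K − 296.8 K)/0.06007 = 894 W/m

Q' = 894 W/m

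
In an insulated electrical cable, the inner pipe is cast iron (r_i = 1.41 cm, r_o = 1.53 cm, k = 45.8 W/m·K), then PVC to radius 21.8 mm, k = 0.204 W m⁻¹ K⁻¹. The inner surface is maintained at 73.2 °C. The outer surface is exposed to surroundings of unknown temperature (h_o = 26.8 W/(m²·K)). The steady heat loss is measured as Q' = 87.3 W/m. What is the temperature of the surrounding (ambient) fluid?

Sum the resistances:
  R'_cast iron = ln(0.0153/0.0141)/(2πk) = 0.08168/(2π·45.8) = 2.838×10^-4 m·K/W
  R'_PVC = ln(0.0218/0.0153)/(2πk) = 0.3541/(2π·0.204) = 0.2762 m·K/W
  R'_conv,out = 1/(2πr h) = 1/(2π·0.0218·26.8) = 0.2724 m·K/W
ΣR = 0.5489 m·K/W
ΔT = Q'·ΣR = 87.3 × 0.5489 = 47.92 K
Heat flows outward, so T_out = T_in − ΔT = 73.2 − 47.92 = 25.3 °C

T_out = 25.3 °C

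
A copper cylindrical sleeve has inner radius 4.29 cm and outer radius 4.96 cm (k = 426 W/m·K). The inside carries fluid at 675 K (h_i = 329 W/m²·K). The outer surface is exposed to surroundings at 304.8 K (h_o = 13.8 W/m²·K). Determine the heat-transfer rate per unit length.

Series thermal resistances, inner to outer:
  R'_conv,in = 1/(2πr h) = 1/(2π·0.0429·329) = 0.01128 m·K/W
  R'_copper = ln(0.0496/0.0429)/(2πk) = 0.1451/(2π·426) = 5.422×10^-5 m·K/W
  R'_conv,out = 1/(2πr h) = 1/(2π·0.0496·13.8) = 0.2325 m·K/W
ΣR = 0.01128 + 5.422×10^-5 + 0.2325 = 0.2438 m·K/W
Q' = ΔT/ΣR = (675 K − 304.8 K)/0.2438 = 1520 W/m

Q' = 1520 W/m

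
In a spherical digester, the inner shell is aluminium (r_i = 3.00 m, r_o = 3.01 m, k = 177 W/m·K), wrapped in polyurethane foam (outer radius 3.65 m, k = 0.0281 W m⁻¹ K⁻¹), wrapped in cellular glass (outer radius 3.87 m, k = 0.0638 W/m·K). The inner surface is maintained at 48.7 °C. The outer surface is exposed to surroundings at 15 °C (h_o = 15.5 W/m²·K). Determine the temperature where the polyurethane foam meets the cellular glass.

Treat each layer as a resistance in series:
  R_aluminium = (1/3.00 − 1/3.01)/(4πk) = 0.001107/(4π·177) = 4.979×10^-7 K/W
  R_polyurethane foam = (1/3.01 − 1/3.65)/(4πk) = 0.05825/(4π·0.0281) = 0.1650 K/W
  R_cellular glass = (1/3.65 − 1/3.87)/(4πk) = 0.01557/(4π·0.0638) = 0.01943 K/W
  R_conv,out = 1/(4πr²h) = 1/(4π·3.87²·15.5) = 3.428×10^-4 K/W
ΣR = 4.979×10^-7 + 0.1650 + 0.01943 + 3.428×10^-4 = 0.1848 K/W
Q = ΔT/ΣR = (48.7 °C − 15 °C)/0.1848 = 182.4 W
From the inner boundary to the polyurethane foam/cellular glass interface, ΣR_partial = 0.1650 K/W.
T_interface = T_in − Q·ΣR_partial = 48.7 °C − (182.4)(0.1650) = 18.6 °C

T = 18.6 °C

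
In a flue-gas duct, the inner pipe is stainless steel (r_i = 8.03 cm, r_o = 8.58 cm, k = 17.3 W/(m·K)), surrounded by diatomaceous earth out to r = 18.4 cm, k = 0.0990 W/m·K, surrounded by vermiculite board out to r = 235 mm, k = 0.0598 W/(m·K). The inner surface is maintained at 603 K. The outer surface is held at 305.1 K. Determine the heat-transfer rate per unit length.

Q' = 159 W/m

Treat each layer as a resistance in series:
  R'_stainless steel = ln(0.0858/0.0803)/(2πk) = 0.06625/(2π·17.3) = 6.095×10^-4 m·K/W
  R'_diatomaceous earth = ln(0.184/0.0858)/(2πk) = 0.7629/(2π·0.0990) = 1.226 m·K/W
  R'_vermiculite board = ln(0.235/0.184)/(2πk) = 0.2446/(2π·0.0598) = 0.6511 m·K/W
ΣR = 6.095×10^-4 + 1.226 + 0.6511 = 1.878 m·K/W
Q' = ΔT/ΣR = (603 K − 305.1 K)/1.878 = 159 W/m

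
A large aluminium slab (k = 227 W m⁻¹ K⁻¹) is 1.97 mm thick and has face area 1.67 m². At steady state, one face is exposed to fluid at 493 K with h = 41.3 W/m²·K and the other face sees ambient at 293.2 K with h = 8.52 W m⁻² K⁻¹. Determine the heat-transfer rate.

Treat each layer as a resistance in series:
  R_conv,in = 1/(hA) = 1/(41.3·1.67) = 0.01450 K/W
  R_aluminium = L/(kA) = 0.00197/(227·1.67) = 5.197×10^-6 K/W
  R_conv,out = 1/(hA) = 1/(8.52·1.67) = 0.07028 K/W
ΣR = 0.01450 + 5.197×10^-6 + 0.07028 = 0.08479 K/W
Q = ΔT/ΣR = (493 K − 293.2 K)/0.08479 = 2360 W

Q = 2360 W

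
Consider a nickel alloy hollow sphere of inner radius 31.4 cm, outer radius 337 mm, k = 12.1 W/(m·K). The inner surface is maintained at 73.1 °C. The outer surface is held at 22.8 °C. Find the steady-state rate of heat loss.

Q = 4πk·ΔT/(1/r₁ − 1/r₂) = 4π × 12.1 × 50.3 / (1/0.314 − 1/0.337) = 35200 W

Q = 35.2 kW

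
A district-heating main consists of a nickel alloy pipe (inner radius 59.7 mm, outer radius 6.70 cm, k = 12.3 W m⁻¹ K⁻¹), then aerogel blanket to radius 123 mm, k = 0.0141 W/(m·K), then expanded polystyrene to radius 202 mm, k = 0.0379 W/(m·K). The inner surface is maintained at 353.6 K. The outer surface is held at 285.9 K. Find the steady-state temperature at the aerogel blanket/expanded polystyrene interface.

Resistance network (inner→outer):
  R'_nickel alloy = ln(0.0670/0.0597)/(2πk) = 0.1154/(2π·12.3) = 0.001493 m·K/W
  R'_aerogel blanket = ln(0.123/0.0670)/(2πk) = 0.6075/(2π·0.0141) = 6.857 m·K/W
  R'_expanded polystyrene = ln(0.202/0.123)/(2πk) = 0.4961/(2π·0.0379) = 2.083 m·K/W
ΣR = 0.001493 + 6.857 + 2.083 = 8.941 m·K/W
Q' = ΔT/ΣR = (353.6 K − 285.9 K)/8.941 = 7.572 W/m
From the inner boundary to the aerogel blanket/expanded polystyrene interface, ΣR_partial = 6.858 m·K/W.
T_interface = T_in − Q'·ΣR_partial = 353.6 K − (7.572)(6.858) = 301.7 K

T = 301.7 K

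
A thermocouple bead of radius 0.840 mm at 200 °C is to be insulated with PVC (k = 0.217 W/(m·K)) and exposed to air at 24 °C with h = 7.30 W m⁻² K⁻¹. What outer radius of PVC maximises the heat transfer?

For a sphere, r_cr = 2k_ins/h = 2·0.217/7.30 = 0.0595 m = 5.95 cm

r_cr = 5.95 cm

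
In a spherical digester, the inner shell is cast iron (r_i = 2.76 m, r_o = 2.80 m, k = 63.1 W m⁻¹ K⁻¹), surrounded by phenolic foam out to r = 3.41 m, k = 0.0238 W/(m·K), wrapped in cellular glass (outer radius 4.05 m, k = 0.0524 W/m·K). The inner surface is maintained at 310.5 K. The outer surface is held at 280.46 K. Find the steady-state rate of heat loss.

Treat each layer as a resistance in series:
  R_cast iron = (1/2.76 − 1/2.80)/(4πk) = 0.005176/(4π·63.1) = 6.528×10^-6 K/W
  R_phenolic foam = (1/2.80 − 1/3.41)/(4πk) = 0.06389/(4π·0.0238) = 0.2136 K/W
  R_cellular glass = (1/3.41 − 1/4.05)/(4πk) = 0.04634/(4π·0.0524) = 0.07038 K/W
ΣR = 6.528×10^-6 + 0.2136 + 0.07038 = 0.2840 K/W
Q = ΔT/ΣR = (310.5 K − 280.46 K)/0.2840 = 106 W

Q = 106 W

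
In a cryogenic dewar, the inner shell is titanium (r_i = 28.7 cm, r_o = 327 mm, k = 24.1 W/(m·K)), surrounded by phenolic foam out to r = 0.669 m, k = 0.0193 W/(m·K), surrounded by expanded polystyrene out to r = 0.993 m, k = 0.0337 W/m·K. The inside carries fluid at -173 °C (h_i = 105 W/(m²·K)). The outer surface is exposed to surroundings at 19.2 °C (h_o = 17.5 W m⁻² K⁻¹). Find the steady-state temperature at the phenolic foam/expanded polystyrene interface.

Series thermal resistances, inner to outer:
  R_conv,in = 1/(4πr²h) = 1/(4π·0.287²·105) = 0.009201 K/W
  R_titanium = (1/0.287 − 1/0.327)/(4πk) = 0.4262/(4π·24.1) = 0.001407 K/W
  R_phenolic foam = (1/0.327 − 1/0.669)/(4πk) = 1.563/(4π·0.0193) = 6.446 K/W
  R_expanded polystyrene = (1/0.669 − 1/0.993)/(4πk) = 0.4877/(4π·0.0337) = 1.152 K/W
  R_conv,out = 1/(4πr²h) = 1/(4π·0.993²·17.5) = 0.004612 K/W
ΣR = 0.009201 + 0.001407 + 6.446 + 1.152 + 0.004612 = 7.613 K/W
Q = ΔT/ΣR = (-173 °C − 19.2 °C)/7.613 = -25.25 W
From the inner boundary to the phenolic foam/expanded polystyrene interface, ΣR_partial = 6.457 K/W.
T_interface = T_in − Q·ΣR_partial = -173 °C − (-25.25)(6.457) = -10.0 °C

T = -10.0 °C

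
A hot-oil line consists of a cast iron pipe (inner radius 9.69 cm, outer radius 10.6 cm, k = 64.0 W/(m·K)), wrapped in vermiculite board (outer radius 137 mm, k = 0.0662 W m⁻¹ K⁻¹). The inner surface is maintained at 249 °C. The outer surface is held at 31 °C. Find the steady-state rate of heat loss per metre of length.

Q' = 353 W/m

Resistance network (inner→outer):
  R'_cast iron = ln(0.106/0.0969)/(2πk) = 0.08976/(2π·64.0) = 2.232×10^-4 m·K/W
  R'_vermiculite board = ln(0.137/0.106)/(2πk) = 0.2565/(2π·0.0662) = 0.6168 m·K/W
ΣR = 2.232×10^-4 + 0.6168 = 0.6170 m·K/W
Q' = ΔT/ΣR = (249 °C − 31 °C)/0.6170 = 353 W/m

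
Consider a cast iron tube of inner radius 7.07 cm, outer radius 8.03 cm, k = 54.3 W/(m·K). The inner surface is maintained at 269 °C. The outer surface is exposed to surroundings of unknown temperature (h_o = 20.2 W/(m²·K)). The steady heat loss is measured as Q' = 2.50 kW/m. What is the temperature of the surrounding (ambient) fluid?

Series resistances:
  R'_cast iron = ln(0.0803/0.0707)/(2πk) = 0.1273/(2π·54.3) = 3.732×10^-4 m·K/W
  R'_conv,out = 1/(2πr h) = 1/(2π·0.0803·20.2) = 0.09812 m·K/W
ΣR = 0.09849 m·K/W
ΔT = Q'·ΣR = 2500 × 0.09849 = 246.2 K
Heat flows outward, so T_out = T_in − ΔT = 269 − 246.2 = 22.8 °C

T_out = 22.8 °C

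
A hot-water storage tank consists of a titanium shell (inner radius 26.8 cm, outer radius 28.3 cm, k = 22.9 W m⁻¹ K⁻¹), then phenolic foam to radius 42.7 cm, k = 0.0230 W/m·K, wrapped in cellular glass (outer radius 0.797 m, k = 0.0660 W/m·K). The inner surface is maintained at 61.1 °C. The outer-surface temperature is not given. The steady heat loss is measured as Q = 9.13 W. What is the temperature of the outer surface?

T_out = 11.5 °C

Sum the resistances:
  R_titanium = (1/0.268 − 1/0.283)/(4πk) = 0.1978/(4π·22.9) = 6.873×10^-4 K/W
  R_phenolic foam = (1/0.283 − 1/0.427)/(4πk) = 1.192/(4π·0.0230) = 4.123 K/W
  R_cellular glass = (1/0.427 − 1/0.797)/(4πk) = 1.087/(4π·0.0660) = 1.311 K/W
ΣR = 5.435 K/W
ΔT = Q·ΣR = 9.13 × 5.435 = 49.62 K
Heat flows outward, so T_out = T_in − ΔT = 61.1 − 49.62 = 11.5 °C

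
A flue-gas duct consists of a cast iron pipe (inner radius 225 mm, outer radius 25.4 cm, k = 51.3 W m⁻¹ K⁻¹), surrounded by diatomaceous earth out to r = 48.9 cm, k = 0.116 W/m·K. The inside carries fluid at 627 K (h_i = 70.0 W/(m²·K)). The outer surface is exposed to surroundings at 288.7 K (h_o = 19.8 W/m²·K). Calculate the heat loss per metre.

Resistance network (inner→outer):
  R'_conv,in = 1/(2πr h) = 1/(2π·0.225·70.0) = 0.01011 m·K/W
  R'_cast iron = ln(0.254/0.225)/(2πk) = 0.1212/(2π·51.3) = 3.761×10^-4 m·K/W
  R'_diatomaceous earth = ln(0.489/0.254)/(2πk) = 0.6550/(2π·0.116) = 0.8987 m·K/W
  R'_conv,out = 1/(2πr h) = 1/(2π·0.489·19.8) = 0.01644 m·K/W
ΣR = 0.01011 + 3.761×10^-4 + 0.8987 + 0.01644 = 0.9256 m·K/W
Q' = ΔT/ΣR = (627 K − 288.7 K)/0.9256 = 365 W/m

Q' = 365 W/m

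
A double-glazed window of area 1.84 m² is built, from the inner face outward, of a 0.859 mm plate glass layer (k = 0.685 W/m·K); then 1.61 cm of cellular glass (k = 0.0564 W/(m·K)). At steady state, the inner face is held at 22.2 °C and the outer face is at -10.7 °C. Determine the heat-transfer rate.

Treat each layer as a resistance in series:
  R_plate glass = L/(kA) = 8.59×10^-4/(0.685·1.84) = 6.815×10^-4 K/W
  R_cellular glass = L/(kA) = 0.0161/(0.0564·1.84) = 0.1551 K/W
ΣR = 6.815×10^-4 + 0.1551 = 0.1558 K/W
Q = ΔT/ΣR = (22.2 °C − -10.7 °C)/0.1558 = 211 W

Q = 211 W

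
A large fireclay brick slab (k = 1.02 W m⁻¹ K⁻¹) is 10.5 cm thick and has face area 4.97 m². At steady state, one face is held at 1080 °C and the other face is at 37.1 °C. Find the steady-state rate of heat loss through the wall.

Q = 50.4 kW

Q = kA·ΔT/L = 1.02 × 4.97 × |1080 °C − 37.1 °C| / 0.105 = 50400 W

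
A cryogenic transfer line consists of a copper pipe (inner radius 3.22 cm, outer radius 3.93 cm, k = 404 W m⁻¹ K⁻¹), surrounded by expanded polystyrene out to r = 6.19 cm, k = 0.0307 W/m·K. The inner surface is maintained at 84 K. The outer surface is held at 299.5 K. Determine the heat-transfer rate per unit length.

Q' = 91.5 W/m

Resistance network (inner→outer):
  R'_copper = ln(0.0393/0.0322)/(2πk) = 0.1993/(2π·404) = 7.850×10^-5 m·K/W
  R'_expanded polystyrene = ln(0.0619/0.0393)/(2πk) = 0.4543/(2π·0.0307) = 2.355 m·K/W
ΣR = 7.850×10^-5 + 2.355 = 2.355 m·K/W
Q' = ΔT/ΣR = (84 K − 299.5 K)/2.355 = -91.5 W/m
(Negative Q' ⇒ heat flows inward; heat gain = 91.5 W/m.)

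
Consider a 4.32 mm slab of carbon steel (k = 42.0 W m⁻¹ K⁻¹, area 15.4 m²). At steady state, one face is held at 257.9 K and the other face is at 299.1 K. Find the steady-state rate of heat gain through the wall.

Q = 6170 kW

Q = kA·ΔT/L = 42.0 × 15.4 × |257.9 K − 299.1 K| / 0.00432 = 6.17×10^6 W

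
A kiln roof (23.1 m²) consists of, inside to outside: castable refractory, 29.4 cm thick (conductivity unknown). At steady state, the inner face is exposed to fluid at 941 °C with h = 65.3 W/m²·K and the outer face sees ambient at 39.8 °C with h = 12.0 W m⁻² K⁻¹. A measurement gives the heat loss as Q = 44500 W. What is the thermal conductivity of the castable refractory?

k = 0.796 W/m·K

ΣR = ΔT/Q = |941 − 39.8|/44500 = 0.02025 K/W
Known resistances:
  R_conv,in = 1/(hA) = 1/(65.3·23.1) = 6.629×10^-4 K/W
  R_conv,out = 1/(hA) = 1/(12.0·23.1) = 0.003608 K/W
R_castable refractory = ΣR − ΣR_known = 0.02025 − 0.004271 = 0.01598 K/W
L/(kA) = 0.01598 ⇒ k = 0.294/(0.01598·23.1) = 0.796 W/m·K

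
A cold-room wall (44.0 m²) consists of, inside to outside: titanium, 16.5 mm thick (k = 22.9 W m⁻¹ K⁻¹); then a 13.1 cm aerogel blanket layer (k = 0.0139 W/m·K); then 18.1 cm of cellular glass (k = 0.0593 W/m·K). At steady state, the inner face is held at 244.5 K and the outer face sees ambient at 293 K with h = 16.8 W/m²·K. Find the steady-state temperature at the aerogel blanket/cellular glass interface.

Treat each layer as a resistance in series:
  R_titanium = L/(kA) = 0.0165/(22.9·44.0) = 1.638×10^-5 K/W
  R_aerogel blanket = L/(kA) = 0.131/(0.0139·44.0) = 0.2142 K/W
  R_cellular glass = L/(kA) = 0.181/(0.0593·44.0) = 0.06937 K/W
  R_conv,out = 1/(hA) = 1/(16.8·44.0) = 0.001353 K/W
ΣR = 1.638×10^-5 + 0.2142 + 0.06937 + 0.001353 = 0.2849 K/W
Q = ΔT/ΣR = (244.5 K − 293 K)/0.2849 = -170.2 W
From the inner boundary to the aerogel blanket/cellular glass interface, ΣR_partial = 0.2142 K/W.
T_interface = T_in − Q·ΣR_partial = 244.5 K − (-170.2)(0.2142) = 280.96 K

T = 280.96 K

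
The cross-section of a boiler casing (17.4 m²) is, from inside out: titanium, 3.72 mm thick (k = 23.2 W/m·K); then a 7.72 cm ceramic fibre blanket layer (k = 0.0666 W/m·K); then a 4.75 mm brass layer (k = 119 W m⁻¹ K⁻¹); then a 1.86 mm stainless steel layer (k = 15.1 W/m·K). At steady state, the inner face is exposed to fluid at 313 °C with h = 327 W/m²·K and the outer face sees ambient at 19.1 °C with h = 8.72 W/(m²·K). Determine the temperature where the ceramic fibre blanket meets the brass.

Treat each layer as a resistance in series:
  R_conv,in = 1/(hA) = 1/(327·17.4) = 1.758×10^-4 K/W
  R_titanium = L/(kA) = 0.00372/(23.2·17.4) = 9.215×10^-6 K/W
  R_ceramic fibre blanket = L/(kA) = 0.0772/(0.0666·17.4) = 0.06662 K/W
  R_brass = L/(kA) = 0.00475/(119·17.4) = 2.294×10^-6 K/W
  R_stainless steel = L/(kA) = 0.00186/(15.1·17.4) = 7.079×10^-6 K/W
  R_conv,out = 1/(hA) = 1/(8.72·17.4) = 0.006591 K/W
ΣR = 1.758×10^-4 + 9.215×10^-6 + 0.06662 + 2.294×10^-6 + 7.079×10^-6 + 0.006591 = 0.07341 K/W
Q = ΔT/ΣR = (313 °C − 19.1 °C)/0.07341 = 4004 W
From the inner boundary to the ceramic fibre blanket/brass interface, ΣR_partial = 0.06681 K/W.
T_interface = T_in − Q·ΣR_partial = 313 °C − (4004)(0.06681) = 45.5 °C

T = 45.5 °C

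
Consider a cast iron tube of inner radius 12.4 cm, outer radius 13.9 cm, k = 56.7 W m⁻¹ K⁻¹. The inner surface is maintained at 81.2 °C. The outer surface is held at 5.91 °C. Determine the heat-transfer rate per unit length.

Q' = 2πk·ΔT/ln(r₂/r₁) = 2π × 56.7 × 75.29 / ln(0.139/0.124) = 2.35×10^5 W/m

Q' = 2.35×10^5 W/m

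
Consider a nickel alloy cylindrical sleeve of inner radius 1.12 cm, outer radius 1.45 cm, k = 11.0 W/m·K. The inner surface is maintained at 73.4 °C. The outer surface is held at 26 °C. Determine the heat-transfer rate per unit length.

Q' = 2πk·ΔT/ln(r₂/r₁) = 2π × 11.0 × 47.4 / ln(0.0145/0.0112) = 12700 W/m

Q' = 12.7 kW/m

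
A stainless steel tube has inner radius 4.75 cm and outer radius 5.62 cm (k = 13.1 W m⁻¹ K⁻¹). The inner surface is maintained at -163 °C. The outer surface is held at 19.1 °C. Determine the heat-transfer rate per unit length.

Q' = 89.1 kW/m

Q' = 2πk·ΔT/ln(r₂/r₁) = 2π × 13.1 × 182.1 / ln(0.0562/0.0475) = 89100 W/m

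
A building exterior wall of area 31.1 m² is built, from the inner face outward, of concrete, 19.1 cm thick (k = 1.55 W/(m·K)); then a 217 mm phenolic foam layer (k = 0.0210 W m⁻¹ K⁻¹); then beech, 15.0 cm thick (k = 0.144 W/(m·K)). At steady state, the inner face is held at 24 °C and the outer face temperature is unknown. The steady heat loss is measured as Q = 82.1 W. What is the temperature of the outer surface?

Series resistances:
  R_concrete = L/(kA) = 0.191/(1.55·31.1) = 0.003962 K/W
  R_phenolic foam = L/(kA) = 0.217/(0.0210·31.1) = 0.3323 K/W
  R_beech = L/(kA) = 0.150/(0.144·31.1) = 0.03349 K/W
ΣR = 0.3697 K/W
ΔT = Q·ΣR = 82.1 × 0.3697 = 30.35 K
Heat flows outward, so T_out = T_in − ΔT = 24 − 30.35 = -6.35 °C

T_out = -6.35 °C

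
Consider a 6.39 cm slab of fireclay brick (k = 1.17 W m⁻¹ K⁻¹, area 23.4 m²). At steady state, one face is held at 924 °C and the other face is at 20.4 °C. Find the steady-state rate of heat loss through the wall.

Q = 3.87×10^5 W

Q = kA·ΔT/L = 1.17 × 23.4 × |924 °C − 20.4 °C| / 0.0639 = 3.87×10^5 W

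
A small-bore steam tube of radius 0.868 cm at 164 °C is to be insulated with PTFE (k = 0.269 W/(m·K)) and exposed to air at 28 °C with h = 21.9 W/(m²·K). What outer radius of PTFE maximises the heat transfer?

For a cylinder, r_cr = k_ins/h = 0.269/21.9 = 0.0123 m = 1.23 cm

r_cr = 1.23 cm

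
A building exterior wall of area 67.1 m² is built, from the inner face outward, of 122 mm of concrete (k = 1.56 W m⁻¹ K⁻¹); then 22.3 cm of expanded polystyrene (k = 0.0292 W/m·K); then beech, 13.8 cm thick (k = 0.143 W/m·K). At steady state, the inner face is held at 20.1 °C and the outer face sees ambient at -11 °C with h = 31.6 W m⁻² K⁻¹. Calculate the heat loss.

Q = 240 W

Treat each layer as a resistance in series:
  R_concrete = L/(kA) = 0.122/(1.56·67.1) = 0.001166 K/W
  R_expanded polystyrene = L/(kA) = 0.223/(0.0292·67.1) = 0.1138 K/W
  R_beech = L/(kA) = 0.138/(0.143·67.1) = 0.01438 K/W
  R_conv,out = 1/(hA) = 1/(31.6·67.1) = 4.716×10^-4 K/W
ΣR = 0.001166 + 0.1138 + 0.01438 + 4.716×10^-4 = 0.1298 K/W
Q = ΔT/ΣR = (20.1 °C − -11 °C)/0.1298 = 240 W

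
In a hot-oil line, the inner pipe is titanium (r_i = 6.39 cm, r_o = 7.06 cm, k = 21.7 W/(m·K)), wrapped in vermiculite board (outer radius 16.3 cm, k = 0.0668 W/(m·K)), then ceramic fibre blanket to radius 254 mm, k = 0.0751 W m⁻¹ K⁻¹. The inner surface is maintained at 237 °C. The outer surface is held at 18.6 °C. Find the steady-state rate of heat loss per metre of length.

Q' = 74.4 W/m

Treat each layer as a resistance in series:
  R'_titanium = ln(0.0706/0.0639)/(2πk) = 0.09971/(2π·21.7) = 7.313×10^-4 m·K/W
  R'_vermiculite board = ln(0.163/0.0706)/(2πk) = 0.8367/(2π·0.0668) = 1.994 m·K/W
  R'_ceramic fibre blanket = ln(0.254/0.163)/(2πk) = 0.4436/(2π·0.0751) = 0.9401 m·K/W
ΣR = 7.313×10^-4 + 1.994 + 0.9401 = 2.935 m·K/W
Q' = ΔT/ΣR = (237 °C − 18.6 °C)/2.935 = 74.4 W/m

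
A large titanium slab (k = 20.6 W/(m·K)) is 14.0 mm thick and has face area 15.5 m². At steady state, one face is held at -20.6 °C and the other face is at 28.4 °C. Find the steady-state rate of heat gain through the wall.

Q = 1120 kW

Q = kA·ΔT/L = 20.6 × 15.5 × |-20.6 °C − 28.4 °C| / 0.0140 = 1.12×10^6 W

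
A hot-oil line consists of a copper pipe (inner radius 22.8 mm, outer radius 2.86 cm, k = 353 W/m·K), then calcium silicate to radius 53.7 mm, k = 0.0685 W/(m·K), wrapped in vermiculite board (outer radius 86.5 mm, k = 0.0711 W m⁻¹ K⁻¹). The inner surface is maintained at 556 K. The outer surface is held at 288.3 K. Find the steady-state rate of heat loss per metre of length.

Resistance network (inner→outer):
  R'_copper = ln(0.0286/0.0228)/(2πk) = 0.2266/(2π·353) = 1.022×10^-4 m·K/W
  R'_calcium silicate = ln(0.0537/0.0286)/(2πk) = 0.6300/(2π·0.0685) = 1.464 m·K/W
  R'_vermiculite board = ln(0.0865/0.0537)/(2πk) = 0.4767/(2π·0.0711) = 1.067 m·K/W
ΣR = 1.022×10^-4 + 1.464 + 1.067 = 2.531 m·K/W
Q' = ΔT/ΣR = (556 K − 288.3 K)/2.531 = 106 W/m

Q' = 106 W/m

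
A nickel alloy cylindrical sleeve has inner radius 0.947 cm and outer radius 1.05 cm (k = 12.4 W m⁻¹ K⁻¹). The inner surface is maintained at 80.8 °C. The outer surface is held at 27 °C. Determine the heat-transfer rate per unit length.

Q' = 40.6 kW/m

Q' = 2πk·ΔT/ln(r₂/r₁) = 2π × 12.4 × 53.8 / ln(0.0105/0.00947) = 40600 W/m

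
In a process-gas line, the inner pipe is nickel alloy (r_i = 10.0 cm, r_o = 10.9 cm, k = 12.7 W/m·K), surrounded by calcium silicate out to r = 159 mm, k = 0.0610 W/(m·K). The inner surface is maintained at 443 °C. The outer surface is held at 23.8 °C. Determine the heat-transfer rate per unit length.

Q' = 425 W/m

Resistance network (inner→outer):
  R'_nickel alloy = ln(0.109/0.100)/(2πk) = 0.08618/(2π·12.7) = 0.001080 m·K/W
  R'_calcium silicate = ln(0.159/0.109)/(2πk) = 0.3776/(2π·0.0610) = 0.9851 m·K/W
ΣR = 0.001080 + 0.9851 = 0.9862 m·K/W
Q' = ΔT/ΣR = (443 °C − 23.8 °C)/0.9862 = 425 W/m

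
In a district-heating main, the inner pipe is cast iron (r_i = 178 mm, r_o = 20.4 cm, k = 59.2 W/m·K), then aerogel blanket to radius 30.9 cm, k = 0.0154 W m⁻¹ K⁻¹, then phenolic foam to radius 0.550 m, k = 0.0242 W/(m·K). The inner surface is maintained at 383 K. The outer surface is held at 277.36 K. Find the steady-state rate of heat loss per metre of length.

Series thermal resistances, inner to outer:
  R'_cast iron = ln(0.204/0.178)/(2πk) = 0.1363/(2π·59.2) = 3.665×10^-4 m·K/W
  R'_aerogel blanket = ln(0.309/0.204)/(2πk) = 0.4152/(2π·0.0154) = 4.291 m·K/W
  R'_phenolic foam = ln(0.550/0.309)/(2πk) = 0.5766/(2π·0.0242) = 3.792 m·K/W
ΣR = 3.665×10^-4 + 4.291 + 3.792 = 8.083 m·K/W
Q' = ΔT/ΣR = (383 K − 277.36 K)/8.083 = 13.1 W/m

Q' = 13.1 W/m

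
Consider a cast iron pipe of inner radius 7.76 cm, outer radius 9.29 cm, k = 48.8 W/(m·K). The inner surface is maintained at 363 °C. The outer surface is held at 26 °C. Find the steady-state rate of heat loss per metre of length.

Q' = 2πk·ΔT/ln(r₂/r₁) = 2π × 48.8 × 337 / ln(0.0929/0.0776) = 5.74×10^5 W/m

Q' = 5.74×10^5 W/m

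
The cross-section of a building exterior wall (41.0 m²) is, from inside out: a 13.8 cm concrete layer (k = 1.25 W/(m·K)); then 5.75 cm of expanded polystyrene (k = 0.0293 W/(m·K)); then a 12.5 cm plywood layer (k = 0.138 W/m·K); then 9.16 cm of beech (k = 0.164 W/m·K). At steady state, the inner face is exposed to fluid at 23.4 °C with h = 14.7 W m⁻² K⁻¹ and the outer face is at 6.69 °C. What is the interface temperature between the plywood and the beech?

T = 9.28 °C

Series thermal resistances, inner to outer:
  R_conv,in = 1/(hA) = 1/(14.7·41.0) = 0.001659 K/W
  R_concrete = L/(kA) = 0.138/(1.25·41.0) = 0.002693 K/W
  R_expanded polystyrene = L/(kA) = 0.0575/(0.0293·41.0) = 0.04786 K/W
  R_plywood = L/(kA) = 0.125/(0.138·41.0) = 0.02209 K/W
  R_beech = L/(kA) = 0.0916/(0.164·41.0) = 0.01362 K/W
ΣR = 0.001659 + 0.002693 + 0.04786 + 0.02209 + 0.01362 = 0.08792 K/W
Q = ΔT/ΣR = (23.4 °C − 6.69 °C)/0.08792 = 190.1 W
From the inner boundary to the plywood/beech interface, ΣR_partial = 0.07430 K/W.
T_interface = T_in − Q·ΣR_partial = 23.4 °C − (190.1)(0.07430) = 9.28 °C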